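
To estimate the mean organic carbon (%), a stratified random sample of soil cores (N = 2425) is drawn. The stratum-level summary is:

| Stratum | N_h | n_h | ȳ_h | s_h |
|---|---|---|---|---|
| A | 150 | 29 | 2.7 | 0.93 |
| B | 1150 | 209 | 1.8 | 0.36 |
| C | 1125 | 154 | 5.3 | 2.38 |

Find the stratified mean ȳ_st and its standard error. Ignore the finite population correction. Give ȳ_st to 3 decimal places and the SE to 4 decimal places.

ȳ_st = Σ W_h ȳ_h = (150·2.7 + 1150·1.8 + 1125·5.3)/2425 = 3.47938
V̂(ȳ_st) = Σ W_h² s_h²/n_h, with W_h = N_h/N and N = 2425:
  stratum A: (150/2425)²·0.93²/29 = 0.000114111
  stratum B: (1150/2425)²·0.36²/209 = 0.000139454
  stratum C: (1125/2425)²·2.38²/154 = 0.00791616
V̂(ȳ_st) = 0.00816973
SE(ȳ_st) = √0.00816973 = 0.0903865

ȳ_st ≈ 3.479, SE ≈ 0.0904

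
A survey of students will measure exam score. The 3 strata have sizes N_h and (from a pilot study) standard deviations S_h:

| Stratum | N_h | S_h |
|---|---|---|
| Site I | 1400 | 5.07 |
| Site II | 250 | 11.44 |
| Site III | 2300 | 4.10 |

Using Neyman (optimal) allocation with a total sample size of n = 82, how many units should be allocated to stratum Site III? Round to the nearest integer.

40

Neyman allocation: n_h = n · N_h S_h / Σ N_i S_i, with n = 82.
  stratum Site I: N_h·S_h = 1400·5.07 = 7098.00
  stratum Site II: N_h·S_h = 250·11.44 = 2860.00
  stratum Site III: N_h·S_h = 2300·4.10 = 9430.00
Σ N_h S_h = 19388.00
n for stratum Site III = 82·9430.00/19388.00 = 39.883 → 40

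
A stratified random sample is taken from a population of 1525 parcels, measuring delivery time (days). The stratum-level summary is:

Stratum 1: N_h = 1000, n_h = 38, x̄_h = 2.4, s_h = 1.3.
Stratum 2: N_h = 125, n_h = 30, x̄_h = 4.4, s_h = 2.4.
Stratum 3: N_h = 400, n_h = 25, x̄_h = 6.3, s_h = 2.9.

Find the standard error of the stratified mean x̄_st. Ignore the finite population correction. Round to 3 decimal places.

V̂(x̄_st) = Σ W_h² s_h²/n_h, with W_h = N_h/N and N = 1525:
  stratum 1: (1000/1525)²·1.3²/38 = 0.0191233
  stratum 2: (125/1525)²·2.4²/30 = 0.00128998
  stratum 3: (400/1525)²·2.9²/25 = 0.0231439
V̂(x̄_st) = 0.0435572
SE(x̄_st) = √0.0435572 = 0.208704

SE(x̄_st) ≈ 0.209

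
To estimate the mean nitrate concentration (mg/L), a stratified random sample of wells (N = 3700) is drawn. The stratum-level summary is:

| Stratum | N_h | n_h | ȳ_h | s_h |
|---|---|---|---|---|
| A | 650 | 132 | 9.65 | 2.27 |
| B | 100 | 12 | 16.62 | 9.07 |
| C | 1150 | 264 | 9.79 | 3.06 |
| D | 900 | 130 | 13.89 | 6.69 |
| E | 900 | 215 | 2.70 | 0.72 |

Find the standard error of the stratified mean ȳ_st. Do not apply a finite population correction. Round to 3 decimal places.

V̂(ȳ_st) = Σ W_h² s_h²/n_h, with W_h = N_h/N and N = 3700:
  stratum A: (650/3700)²·2.27²/132 = 0.00120476
  stratum B: (100/3700)²·9.07²/12 = 0.0050076
  stratum C: (1150/3700)²·3.06²/264 = 0.00342635
  stratum D: (900/3700)²·6.69²/130 = 0.02037
  stratum E: (900/3700)²·0.72²/215 = 0.000142662
V̂(ȳ_st) = 0.0301513
SE(ȳ_st) = √0.0301513 = 0.173641

SE(ȳ_st) ≈ 0.174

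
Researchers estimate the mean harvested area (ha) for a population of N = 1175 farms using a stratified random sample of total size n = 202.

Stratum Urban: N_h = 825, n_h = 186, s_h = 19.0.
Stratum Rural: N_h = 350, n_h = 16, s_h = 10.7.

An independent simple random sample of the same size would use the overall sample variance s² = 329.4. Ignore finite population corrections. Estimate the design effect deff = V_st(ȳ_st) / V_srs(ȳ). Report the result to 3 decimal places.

deff ≈ 0.976

V̂(ȳ_st) = Σ W_h² s_h²/n_h, with W_h = N_h/N and N = 1175:
  stratum Urban: (825/1175)²·19.0²/186 = 0.956812
  stratum Rural: (350/1175)²·10.7²/16 = 0.634904
V_st = 1.59172
V_srs = s²/n = 329.4/202 = 1.63069
deff = V_st / V_srs = 1.59172/1.63069 = 0.9761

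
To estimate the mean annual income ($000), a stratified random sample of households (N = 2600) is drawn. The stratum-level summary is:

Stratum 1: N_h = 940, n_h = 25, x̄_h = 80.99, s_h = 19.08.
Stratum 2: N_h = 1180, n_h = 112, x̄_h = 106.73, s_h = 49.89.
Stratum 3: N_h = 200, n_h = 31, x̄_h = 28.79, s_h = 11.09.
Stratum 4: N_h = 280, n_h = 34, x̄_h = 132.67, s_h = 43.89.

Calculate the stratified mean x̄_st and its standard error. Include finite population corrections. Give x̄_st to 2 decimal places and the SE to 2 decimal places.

x̄_st = Σ W_h x̄_h = (940·80.99 + 1180·106.73 + 200·28.79 + 280·132.67)/2600 = 94.22215
V̂(x̄_st) = Σ W_h² (1 − n_h/N_h) s_h²/n_h, with W_h = N_h/N and N = 2600:
  stratum 1: (940/2600)²·(1 − 25/940)·19.08²/25 = 1.85276
  stratum 2: (1180/2600)²·(1 − 112/1180)·49.89²/112 = 4.14301
  stratum 3: (200/2600)²·(1 − 31/200)·11.09²/31 = 0.0198368
  stratum 4: (280/2600)²·(1 − 34/280)·43.89²/34 = 0.577296
V̂(x̄_st) = 6.5929
SE(x̄_st) = √6.5929 = 2.56766

x̄_st ≈ 94.22, SE ≈ 2.57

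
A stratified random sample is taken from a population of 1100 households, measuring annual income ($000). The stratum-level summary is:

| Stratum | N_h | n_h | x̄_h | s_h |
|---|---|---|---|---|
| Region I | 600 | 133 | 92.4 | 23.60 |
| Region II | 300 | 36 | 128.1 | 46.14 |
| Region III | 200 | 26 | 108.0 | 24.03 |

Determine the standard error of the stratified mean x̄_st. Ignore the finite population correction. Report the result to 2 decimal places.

SE(x̄_st) ≈ 2.53

V̂(x̄_st) = Σ W_h² s_h²/n_h, with W_h = N_h/N and N = 1100:
  stratum Region I: (600/1100)²·23.60²/133 = 1.24592
  stratum Region II: (300/1100)²·46.14²/36 = 4.39855
  stratum Region III: (200/1100)²·24.03²/26 = 0.734191
V̂(x̄_st) = 6.37866
SE(x̄_st) = √6.37866 = 2.5256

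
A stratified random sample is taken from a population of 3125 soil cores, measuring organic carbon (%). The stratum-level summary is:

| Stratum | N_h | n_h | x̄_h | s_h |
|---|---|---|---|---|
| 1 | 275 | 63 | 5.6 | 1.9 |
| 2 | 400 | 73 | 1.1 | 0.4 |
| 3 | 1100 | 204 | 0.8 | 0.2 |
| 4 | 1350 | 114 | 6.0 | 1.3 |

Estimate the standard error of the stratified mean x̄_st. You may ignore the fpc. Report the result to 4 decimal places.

SE(x̄_st) ≈ 0.0572

V̂(x̄_st) = Σ W_h² s_h²/n_h, with W_h = N_h/N and N = 3125:
  stratum 1: (275/3125)²·1.9²/63 = 0.000443743
  stratum 2: (400/3125)²·0.4²/73 = 3.59101e-05
  stratum 3: (1100/3125)²·0.2²/204 = 2.42949e-05
  stratum 4: (1350/3125)²·1.3²/114 = 0.00276662
V̂(x̄_st) = 0.00327057
SE(x̄_st) = √0.00327057 = 0.0571889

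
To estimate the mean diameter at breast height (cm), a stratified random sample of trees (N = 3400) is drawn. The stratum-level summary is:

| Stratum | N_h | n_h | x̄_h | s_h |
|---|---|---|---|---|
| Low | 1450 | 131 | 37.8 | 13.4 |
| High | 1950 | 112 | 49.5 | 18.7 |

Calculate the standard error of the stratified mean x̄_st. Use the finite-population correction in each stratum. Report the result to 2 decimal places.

SE(x̄_st) ≈ 1.09

V̂(x̄_st) = Σ W_h² (1 − n_h/N_h) s_h²/n_h, with W_h = N_h/N and N = 3400:
  stratum Low: (1450/3400)²·(1 − 131/1450)·13.4²/131 = 0.226774
  stratum High: (1950/3400)²·(1 − 112/1950)·18.7²/112 = 0.968027
V̂(x̄_st) = 1.1948
SE(x̄_st) = √1.1948 = 1.09307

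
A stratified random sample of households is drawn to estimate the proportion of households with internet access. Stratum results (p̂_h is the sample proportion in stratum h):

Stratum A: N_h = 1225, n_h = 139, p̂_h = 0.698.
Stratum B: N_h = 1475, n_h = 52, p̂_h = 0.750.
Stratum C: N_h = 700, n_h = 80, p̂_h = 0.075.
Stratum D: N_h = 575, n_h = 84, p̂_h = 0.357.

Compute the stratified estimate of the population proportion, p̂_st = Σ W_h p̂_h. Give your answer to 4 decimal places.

p̂_st ≈ 0.5583

N = 3975; stratum weights W_h = N_h/N.
p̂_st = Σ W_h p̂_h = (1225·0.698 + 1475·0.750 + 700·0.075 + 575·0.357)/3975 = 0.55826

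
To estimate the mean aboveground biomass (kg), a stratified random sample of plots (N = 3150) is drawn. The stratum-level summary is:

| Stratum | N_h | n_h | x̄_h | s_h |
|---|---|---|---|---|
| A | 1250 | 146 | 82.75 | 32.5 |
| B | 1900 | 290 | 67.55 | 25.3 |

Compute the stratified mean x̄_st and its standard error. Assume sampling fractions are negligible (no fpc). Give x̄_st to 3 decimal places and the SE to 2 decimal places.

x̄_st = Σ W_h x̄_h = (1250·82.75 + 1900·67.55)/3150 = 73.58175
V̂(x̄_st) = Σ W_h² s_h²/n_h, with W_h = N_h/N and N = 3150:
  stratum A: (1250/3150)²·32.5²/146 = 1.13923
  stratum B: (1900/3150)²·25.3²/290 = 0.803025
V̂(x̄_st) = 1.94226
SE(x̄_st) = √1.94226 = 1.39365

x̄_st ≈ 73.582, SE ≈ 1.39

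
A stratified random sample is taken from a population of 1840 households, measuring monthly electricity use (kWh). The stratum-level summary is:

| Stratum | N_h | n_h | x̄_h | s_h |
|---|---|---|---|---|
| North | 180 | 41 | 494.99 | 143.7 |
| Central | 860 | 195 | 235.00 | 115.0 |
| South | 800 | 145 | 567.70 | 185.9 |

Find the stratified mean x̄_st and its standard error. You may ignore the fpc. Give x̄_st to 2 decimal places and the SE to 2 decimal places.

x̄_st = Σ W_h x̄_h = (180·494.99 + 860·235.00 + 800·567.70)/1840 = 405.08598
V̂(x̄_st) = Σ W_h² s_h²/n_h, with W_h = N_h/N and N = 1840:
  stratum North: (180/1840)²·143.7²/41 = 4.81991
  stratum Central: (860/1840)²·115.0²/195 = 14.8157
  stratum South: (800/1840)²·185.9²/145 = 45.0542
V̂(x̄_st) = 64.6898
SE(x̄_st) = √64.6898 = 8.043

x̄_st ≈ 405.09, SE ≈ 8.04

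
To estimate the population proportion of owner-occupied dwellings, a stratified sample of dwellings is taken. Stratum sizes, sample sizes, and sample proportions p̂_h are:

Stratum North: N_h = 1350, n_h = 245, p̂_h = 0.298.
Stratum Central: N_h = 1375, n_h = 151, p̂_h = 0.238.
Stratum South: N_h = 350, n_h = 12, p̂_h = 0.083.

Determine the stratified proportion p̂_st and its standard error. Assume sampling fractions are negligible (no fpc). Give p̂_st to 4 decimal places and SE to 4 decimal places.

N = 3075; stratum weights W_h = N_h/N.
p̂_st = Σ W_h p̂_h = (1350·0.298 + 1375·0.238 + 350·0.083)/3075 = 0.24670
V̂(p̂_st) = Σ W_h² p̂_h(1−p̂_h)/(n_h−1):
  stratum North: (1350/3075)²·0.298·0.702/244 = 0.00016525
  stratum Central: (1375/3075)²·0.238·0.762/150 = 0.000241744
  stratum South: (350/3075)²·0.083·0.917/11 = 8.96397e-05
V̂(p̂_st) = 0.000496634; SE = √V̂ = 0.0222853

p̂_st ≈ 0.2467, SE ≈ 0.0223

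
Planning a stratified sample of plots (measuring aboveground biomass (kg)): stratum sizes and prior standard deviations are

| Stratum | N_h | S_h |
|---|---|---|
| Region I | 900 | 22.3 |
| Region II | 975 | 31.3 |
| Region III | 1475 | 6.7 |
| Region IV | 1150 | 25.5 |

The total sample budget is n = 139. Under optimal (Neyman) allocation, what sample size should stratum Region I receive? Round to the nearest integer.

Neyman allocation: n_h = n · N_h S_h / Σ N_i S_i, with n = 139.
  stratum Region I: N_h·S_h = 900·22.3 = 20070.00
  stratum Region II: N_h·S_h = 975·31.3 = 30517.50
  stratum Region III: N_h·S_h = 1475·6.7 = 9882.50
  stratum Region IV: N_h·S_h = 1150·25.5 = 29325.00
Σ N_h S_h = 89795.00
n for stratum Region I = 139·20070.00/89795.00 = 31.068 → 31

31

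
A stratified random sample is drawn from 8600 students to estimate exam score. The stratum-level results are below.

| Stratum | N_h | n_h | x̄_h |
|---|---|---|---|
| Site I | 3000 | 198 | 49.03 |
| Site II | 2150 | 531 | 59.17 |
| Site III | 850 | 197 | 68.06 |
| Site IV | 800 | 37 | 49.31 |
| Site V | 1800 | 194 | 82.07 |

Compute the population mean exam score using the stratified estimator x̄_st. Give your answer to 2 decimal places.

N = Σ N_h = 8600. Stratum weights W_h = N_h/N.
x̄_st = (3000·49.03 + 2150·59.17 + 850·68.06 + 800·49.31 + 1800·82.07) / 8600 = 60.3873

x̄_st ≈ 60.39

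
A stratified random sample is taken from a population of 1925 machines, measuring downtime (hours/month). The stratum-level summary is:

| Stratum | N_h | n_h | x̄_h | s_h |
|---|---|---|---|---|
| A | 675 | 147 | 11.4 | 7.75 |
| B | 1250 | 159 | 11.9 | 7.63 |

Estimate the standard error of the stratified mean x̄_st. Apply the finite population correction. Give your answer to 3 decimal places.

SE(x̄_st) ≈ 0.417

V̂(x̄_st) = Σ W_h² (1 − n_h/N_h) s_h²/n_h, with W_h = N_h/N and N = 1925:
  stratum A: (675/1925)²·(1 − 147/675)·7.75²/147 = 0.0392973
  stratum B: (1250/1925)²·(1 − 159/1250)·7.63²/159 = 0.134749
V̂(x̄_st) = 0.174046
SE(x̄_st) = √0.174046 = 0.417188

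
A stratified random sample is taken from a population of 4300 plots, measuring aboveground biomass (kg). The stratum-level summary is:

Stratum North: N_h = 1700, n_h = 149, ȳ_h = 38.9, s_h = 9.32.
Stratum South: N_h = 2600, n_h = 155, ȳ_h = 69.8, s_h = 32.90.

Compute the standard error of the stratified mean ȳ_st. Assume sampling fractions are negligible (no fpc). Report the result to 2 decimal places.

SE(ȳ_st) ≈ 1.63

V̂(ȳ_st) = Σ W_h² s_h²/n_h, with W_h = N_h/N and N = 4300:
  stratum North: (1700/4300)²·9.32²/149 = 0.0911185
  stratum South: (2600/4300)²·32.90²/155 = 2.55311
V̂(ȳ_st) = 2.64423
SE(ȳ_st) = √2.64423 = 1.62611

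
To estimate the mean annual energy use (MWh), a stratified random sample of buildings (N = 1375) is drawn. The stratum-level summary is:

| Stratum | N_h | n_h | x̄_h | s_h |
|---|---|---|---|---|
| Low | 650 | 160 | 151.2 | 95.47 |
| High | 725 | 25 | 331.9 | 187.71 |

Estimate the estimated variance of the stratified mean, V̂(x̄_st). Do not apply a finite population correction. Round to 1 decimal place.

V̂(x̄_st) = Σ W_h² s_h²/n_h, with W_h = N_h/N and N = 1375:
  stratum Low: (650/1375)²·95.47²/160 = 12.7302
  stratum High: (725/1375)²·187.71²/25 = 391.837
V̂(x̄_st) = 404.567

V̂(x̄_st) ≈ 404.6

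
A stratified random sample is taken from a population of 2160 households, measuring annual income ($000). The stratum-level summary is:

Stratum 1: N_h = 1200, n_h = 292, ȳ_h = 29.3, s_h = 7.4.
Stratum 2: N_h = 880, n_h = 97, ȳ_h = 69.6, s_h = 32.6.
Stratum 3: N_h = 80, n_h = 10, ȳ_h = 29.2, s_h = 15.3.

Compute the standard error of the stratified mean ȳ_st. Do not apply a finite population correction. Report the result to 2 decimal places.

V̂(ȳ_st) = Σ W_h² s_h²/n_h, with W_h = N_h/N and N = 2160:
  stratum 1: (1200/2160)²·7.4²/292 = 0.0578809
  stratum 2: (880/2160)²·32.6²/97 = 1.81853
  stratum 3: (80/2160)²·15.3²/10 = 0.0321111
V̂(ȳ_st) = 1.90853
SE(ȳ_st) = √1.90853 = 1.38149

SE(ȳ_st) ≈ 1.38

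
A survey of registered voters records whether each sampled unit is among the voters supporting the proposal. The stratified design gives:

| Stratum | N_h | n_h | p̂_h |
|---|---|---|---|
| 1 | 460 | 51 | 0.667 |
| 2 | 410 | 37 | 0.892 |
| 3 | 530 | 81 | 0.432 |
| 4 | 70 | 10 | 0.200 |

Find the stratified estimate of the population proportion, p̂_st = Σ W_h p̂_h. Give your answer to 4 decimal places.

N = 1470; stratum weights W_h = N_h/N.
p̂_st = Σ W_h p̂_h = (460·0.667 + 410·0.892 + 530·0.432 + 70·0.200)/1470 = 0.62279

p̂_st ≈ 0.6228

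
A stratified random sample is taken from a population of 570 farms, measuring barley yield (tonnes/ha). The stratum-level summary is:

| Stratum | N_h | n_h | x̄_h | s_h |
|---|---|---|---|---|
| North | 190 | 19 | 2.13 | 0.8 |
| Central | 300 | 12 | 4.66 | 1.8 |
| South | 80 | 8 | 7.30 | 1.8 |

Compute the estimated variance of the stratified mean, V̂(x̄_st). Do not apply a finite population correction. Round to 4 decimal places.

V̂(x̄_st) = Σ W_h² s_h²/n_h, with W_h = N_h/N and N = 570:
  stratum North: (190/570)²·0.8²/19 = 0.00374269
  stratum Central: (300/570)²·1.8²/12 = 0.0747922
  stratum South: (80/570)²·1.8²/8 = 0.00797784
V̂(x̄_st) = 0.0865128

V̂(x̄_st) ≈ 0.0865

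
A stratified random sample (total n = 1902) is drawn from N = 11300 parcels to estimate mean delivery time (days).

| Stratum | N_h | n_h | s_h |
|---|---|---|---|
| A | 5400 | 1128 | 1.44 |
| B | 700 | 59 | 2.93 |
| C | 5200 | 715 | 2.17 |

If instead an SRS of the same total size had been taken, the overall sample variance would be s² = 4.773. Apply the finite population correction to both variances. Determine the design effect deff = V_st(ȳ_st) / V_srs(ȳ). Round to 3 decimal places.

V̂(ȳ_st) = Σ W_h² (1 − n_h/N_h) s_h²/n_h, with W_h = N_h/N and N = 11300:
  stratum A: (5400/11300)²·(1 − 1128/5400)·1.44²/1128 = 0.000332112
  stratum B: (700/11300)²·(1 − 59/700)·2.93²/59 = 0.000511308
  stratum C: (5200/11300)²·(1 − 715/5200)·2.17²/715 = 0.00120288
V_st = 0.0020463
V_srs = (1 − 1902/11300)·4.773/1902 = 0.00208707
deff = V_st / V_srs = 0.0020463/0.00208707 = 0.9805

deff ≈ 0.980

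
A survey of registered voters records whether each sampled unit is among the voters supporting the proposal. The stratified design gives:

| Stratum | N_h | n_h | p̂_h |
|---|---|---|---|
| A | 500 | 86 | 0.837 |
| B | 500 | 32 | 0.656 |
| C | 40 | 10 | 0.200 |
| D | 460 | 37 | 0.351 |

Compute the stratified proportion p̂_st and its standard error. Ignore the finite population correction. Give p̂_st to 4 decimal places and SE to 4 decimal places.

p̂_st ≈ 0.6106, SE ≈ 0.0399

N = 1500; stratum weights W_h = N_h/N.
p̂_st = Σ W_h p̂_h = (500·0.837 + 500·0.656 + 40·0.200 + 460·0.351)/1500 = 0.61064
V̂(p̂_st) = Σ W_h² p̂_h(1−p̂_h)/(n_h−1):
  stratum A: (500/1500)²·0.837·0.163/85 = 0.000178341
  stratum B: (500/1500)²·0.656·0.344/31 = 0.000808832
  stratum C: (40/1500)²·0.200·0.800/9 = 1.2642e-05
  stratum D: (460/1500)²·0.351·0.649/36 = 0.00059509
V̂(p̂_st) = 0.0015949; SE = √V̂ = 0.0399363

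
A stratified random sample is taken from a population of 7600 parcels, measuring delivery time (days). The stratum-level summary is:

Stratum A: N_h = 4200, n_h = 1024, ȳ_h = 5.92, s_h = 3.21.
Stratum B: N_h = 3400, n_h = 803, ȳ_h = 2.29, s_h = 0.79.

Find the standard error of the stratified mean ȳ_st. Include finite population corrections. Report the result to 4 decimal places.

SE(ȳ_st) ≈ 0.0494

V̂(ȳ_st) = Σ W_h² (1 − n_h/N_h) s_h²/n_h, with W_h = N_h/N and N = 7600:
  stratum A: (4200/7600)²·(1 − 1024/4200)·3.21²/1024 = 0.00232387
  stratum B: (3400/7600)²·(1 − 803/3400)·0.79²/803 = 0.000118813
V̂(ȳ_st) = 0.00244269
SE(ȳ_st) = √0.00244269 = 0.0494235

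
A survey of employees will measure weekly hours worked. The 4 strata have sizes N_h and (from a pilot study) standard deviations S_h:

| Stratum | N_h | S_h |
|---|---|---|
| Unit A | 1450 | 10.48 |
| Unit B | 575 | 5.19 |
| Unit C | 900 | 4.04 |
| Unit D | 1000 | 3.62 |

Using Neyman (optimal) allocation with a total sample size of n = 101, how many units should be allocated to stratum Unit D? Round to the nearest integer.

Neyman allocation: n_h = n · N_h S_h / Σ N_i S_i, with n = 101.
  stratum Unit A: N_h·S_h = 1450·10.48 = 15196.00
  stratum Unit B: N_h·S_h = 575·5.19 = 2984.25
  stratum Unit C: N_h·S_h = 900·4.04 = 3636.00
  stratum Unit D: N_h·S_h = 1000·3.62 = 3620.00
Σ N_h S_h = 25436.25
n for stratum Unit D = 101·3620.00/25436.25 = 14.374 → 14

14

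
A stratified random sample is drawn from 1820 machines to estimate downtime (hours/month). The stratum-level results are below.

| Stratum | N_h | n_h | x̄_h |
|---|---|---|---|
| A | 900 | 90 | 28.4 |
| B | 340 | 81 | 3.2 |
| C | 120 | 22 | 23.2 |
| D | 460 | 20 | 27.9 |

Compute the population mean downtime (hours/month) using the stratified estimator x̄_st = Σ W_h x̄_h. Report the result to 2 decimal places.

x̄_st ≈ 23.22

N = Σ N_h = 1820. Stratum weights W_h = N_h/N.
x̄_st = (900·28.4 + 340·3.2 + 120·23.2 + 460·27.9) / 1820 = 23.2231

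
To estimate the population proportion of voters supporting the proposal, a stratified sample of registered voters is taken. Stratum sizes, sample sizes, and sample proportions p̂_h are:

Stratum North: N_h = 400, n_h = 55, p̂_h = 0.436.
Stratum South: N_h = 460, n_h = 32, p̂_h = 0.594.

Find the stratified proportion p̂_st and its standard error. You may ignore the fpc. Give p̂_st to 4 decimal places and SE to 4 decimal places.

N = 860; stratum weights W_h = N_h/N.
p̂_st = Σ W_h p̂_h = (400·0.436 + 460·0.594)/860 = 0.52051
V̂(p̂_st) = Σ W_h² p̂_h(1−p̂_h)/(n_h−1):
  stratum North: (400/860)²·0.436·0.564/54 = 0.000985133
  stratum South: (460/860)²·0.594·0.406/31 = 0.00222571
V̂(p̂_st) = 0.00321085; SE = √V̂ = 0.0566643

p̂_st ≈ 0.5205, SE ≈ 0.0567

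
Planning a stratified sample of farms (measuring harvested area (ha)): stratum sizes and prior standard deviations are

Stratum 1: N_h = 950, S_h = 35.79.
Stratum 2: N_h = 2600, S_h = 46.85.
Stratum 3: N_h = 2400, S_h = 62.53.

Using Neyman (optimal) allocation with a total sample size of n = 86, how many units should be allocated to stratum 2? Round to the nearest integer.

Neyman allocation: n_h = n · N_h S_h / Σ N_i S_i, with n = 86.
  stratum 1: N_h·S_h = 950·35.79 = 34000.50
  stratum 2: N_h·S_h = 2600·46.85 = 121810.00
  stratum 3: N_h·S_h = 2400·62.53 = 150072.00
Σ N_h S_h = 305882.50
n for stratum 2 = 86·121810.00/305882.50 = 34.247 → 34

34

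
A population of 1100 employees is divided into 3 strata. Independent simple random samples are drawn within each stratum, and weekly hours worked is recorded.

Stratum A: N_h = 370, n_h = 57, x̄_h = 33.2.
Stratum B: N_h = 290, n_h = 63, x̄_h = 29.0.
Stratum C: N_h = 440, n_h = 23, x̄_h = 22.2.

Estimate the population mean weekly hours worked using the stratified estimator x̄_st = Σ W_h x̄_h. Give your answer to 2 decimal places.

x̄_st ≈ 27.69

N = Σ N_h = 1100. Stratum weights W_h = N_h/N.
x̄_st = (370·33.2 + 290·29.0 + 440·22.2) / 1100 = 27.6927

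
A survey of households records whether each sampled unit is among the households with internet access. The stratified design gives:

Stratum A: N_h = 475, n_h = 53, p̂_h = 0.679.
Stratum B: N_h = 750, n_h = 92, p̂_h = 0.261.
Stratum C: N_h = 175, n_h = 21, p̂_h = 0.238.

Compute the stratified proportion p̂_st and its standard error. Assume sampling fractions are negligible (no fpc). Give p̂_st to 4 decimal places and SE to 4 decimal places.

N = 1400; stratum weights W_h = N_h/N.
p̂_st = Σ W_h p̂_h = (475·0.679 + 750·0.261 + 175·0.238)/1400 = 0.39995
V̂(p̂_st) = Σ W_h² p̂_h(1−p̂_h)/(n_h−1):
  stratum A: (475/1400)²·0.679·0.321/52 = 0.000482506
  stratum B: (750/1400)²·0.261·0.739/91 = 0.000608289
  stratum C: (175/1400)²·0.238·0.762/20 = 0.000141684
V̂(p̂_st) = 0.00123248; SE = √V̂ = 0.0351067

p̂_st ≈ 0.3999, SE ≈ 0.0351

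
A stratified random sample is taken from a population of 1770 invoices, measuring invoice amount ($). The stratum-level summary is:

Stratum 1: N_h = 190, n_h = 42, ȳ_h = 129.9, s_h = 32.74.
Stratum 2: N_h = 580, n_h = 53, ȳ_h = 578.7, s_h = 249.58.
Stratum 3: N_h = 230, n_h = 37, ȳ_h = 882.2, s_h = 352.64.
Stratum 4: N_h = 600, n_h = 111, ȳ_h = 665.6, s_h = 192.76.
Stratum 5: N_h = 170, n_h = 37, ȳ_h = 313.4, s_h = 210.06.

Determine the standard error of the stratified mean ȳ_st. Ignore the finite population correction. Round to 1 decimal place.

SE(ȳ_st) ≈ 15.3

V̂(ȳ_st) = Σ W_h² s_h²/n_h, with W_h = N_h/N and N = 1770:
  stratum 1: (190/1770)²·32.74²/42 = 0.294082
  stratum 2: (580/1770)²·249.58²/53 = 126.198
  stratum 3: (230/1770)²·352.64²/37 = 56.7506
  stratum 4: (600/1770)²·192.76²/111 = 38.4651
  stratum 5: (170/1770)²·210.06²/37 = 11.0011
V̂(ȳ_st) = 232.709
SE(ȳ_st) = √232.709 = 15.2548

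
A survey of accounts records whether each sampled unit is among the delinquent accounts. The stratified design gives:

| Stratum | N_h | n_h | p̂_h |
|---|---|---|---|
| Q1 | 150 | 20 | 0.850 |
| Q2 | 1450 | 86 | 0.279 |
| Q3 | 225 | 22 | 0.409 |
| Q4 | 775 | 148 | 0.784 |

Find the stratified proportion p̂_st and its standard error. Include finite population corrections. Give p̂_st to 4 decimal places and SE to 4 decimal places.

N = 2600; stratum weights W_h = N_h/N.
p̂_st = Σ W_h p̂_h = (150·0.850 + 1450·0.279 + 225·0.409 + 775·0.784)/2600 = 0.47372
V̂(p̂_st) = Σ W_h² (1 − n_h/N_h) p̂_h(1−p̂_h)/(n_h−1):
  stratum Q1: (150/2600)²·(1 − 20/150)·0.850·0.150/19 = 1.93573e-05
  stratum Q2: (1450/2600)²·(1 − 86/1450)·0.279·0.721/85 = 0.000692399
  stratum Q3: (225/2600)²·(1 − 22/225)·0.409·0.591/21 = 7.7772e-05
  stratum Q4: (775/2600)²·(1 − 148/775)·0.784·0.216/147 = 8.28085e-05
V̂(p̂_st) = 0.000872336; SE = √V̂ = 0.0295353

p̂_st ≈ 0.4737, SE ≈ 0.0295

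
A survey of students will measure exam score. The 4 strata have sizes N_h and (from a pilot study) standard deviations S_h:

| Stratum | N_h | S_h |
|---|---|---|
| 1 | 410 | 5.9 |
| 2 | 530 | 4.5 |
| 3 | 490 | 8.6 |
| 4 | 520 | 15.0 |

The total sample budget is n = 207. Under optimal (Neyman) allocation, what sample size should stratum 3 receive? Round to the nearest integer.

Neyman allocation: n_h = n · N_h S_h / Σ N_i S_i, with n = 207.
  stratum 1: N_h·S_h = 410·5.9 = 2419.00
  stratum 2: N_h·S_h = 530·4.5 = 2385.00
  stratum 3: N_h·S_h = 490·8.6 = 4214.00
  stratum 4: N_h·S_h = 520·15.0 = 7800.00
Σ N_h S_h = 16818.00
n for stratum 3 = 207·4214.00/16818.00 = 51.867 → 52

52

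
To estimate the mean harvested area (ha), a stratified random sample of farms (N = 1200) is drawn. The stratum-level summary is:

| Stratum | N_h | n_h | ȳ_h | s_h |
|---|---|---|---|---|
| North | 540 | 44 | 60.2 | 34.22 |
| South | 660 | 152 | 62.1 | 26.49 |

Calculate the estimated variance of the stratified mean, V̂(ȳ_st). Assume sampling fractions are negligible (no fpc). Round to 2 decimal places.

V̂(ȳ_st) = Σ W_h² s_h²/n_h, with W_h = N_h/N and N = 1200:
  stratum North: (540/1200)²·34.22²/44 = 5.3893
  stratum South: (660/1200)²·26.49²/152 = 1.39652
V̂(ȳ_st) = 6.78582

V̂(ȳ_st) ≈ 6.79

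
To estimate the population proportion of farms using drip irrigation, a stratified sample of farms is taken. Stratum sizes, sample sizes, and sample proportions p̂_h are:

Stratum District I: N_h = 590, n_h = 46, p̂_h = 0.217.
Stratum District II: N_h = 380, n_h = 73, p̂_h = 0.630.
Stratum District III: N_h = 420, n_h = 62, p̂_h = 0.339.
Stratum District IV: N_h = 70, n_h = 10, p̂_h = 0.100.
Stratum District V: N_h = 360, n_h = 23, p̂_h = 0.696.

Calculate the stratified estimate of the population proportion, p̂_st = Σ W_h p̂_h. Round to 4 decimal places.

p̂_st ≈ 0.4216

N = 1820; stratum weights W_h = N_h/N.
p̂_st = Σ W_h p̂_h = (590·0.217 + 380·0.630 + 420·0.339 + 70·0.100 + 360·0.696)/1820 = 0.42163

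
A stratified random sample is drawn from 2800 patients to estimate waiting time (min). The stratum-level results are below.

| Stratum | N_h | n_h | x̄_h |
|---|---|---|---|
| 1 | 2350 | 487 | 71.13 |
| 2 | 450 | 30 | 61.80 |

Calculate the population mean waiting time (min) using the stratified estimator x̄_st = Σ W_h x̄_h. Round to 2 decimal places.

N = Σ N_h = 2800. Stratum weights W_h = N_h/N.
x̄_st = (2350·71.13 + 450·61.80) / 2800 = 69.6305

x̄_st ≈ 69.63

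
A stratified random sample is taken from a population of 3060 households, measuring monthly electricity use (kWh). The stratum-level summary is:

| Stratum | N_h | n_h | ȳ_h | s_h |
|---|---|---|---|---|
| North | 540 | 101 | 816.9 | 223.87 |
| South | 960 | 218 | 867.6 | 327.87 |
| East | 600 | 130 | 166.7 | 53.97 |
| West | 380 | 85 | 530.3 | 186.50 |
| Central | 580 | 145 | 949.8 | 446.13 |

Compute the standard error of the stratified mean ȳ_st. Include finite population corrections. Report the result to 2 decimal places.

V̂(ȳ_st) = Σ W_h² (1 − n_h/N_h) s_h²/n_h, with W_h = N_h/N and N = 3060:
  stratum North: (540/3060)²·(1 − 101/540)·223.87²/101 = 12.5628
  stratum South: (960/3060)²·(1 − 218/960)·327.87²/218 = 37.5128
  stratum East: (600/3060)²·(1 − 130/600)·53.97²/130 = 0.674789
  stratum West: (380/3060)²·(1 − 85/380)·186.50²/85 = 4.89893
  stratum Central: (580/3060)²·(1 − 145/580)·446.13²/145 = 36.9853
V̂(ȳ_st) = 92.6346
SE(ȳ_st) = √92.6346 = 9.62469

SE(ȳ_st) ≈ 9.62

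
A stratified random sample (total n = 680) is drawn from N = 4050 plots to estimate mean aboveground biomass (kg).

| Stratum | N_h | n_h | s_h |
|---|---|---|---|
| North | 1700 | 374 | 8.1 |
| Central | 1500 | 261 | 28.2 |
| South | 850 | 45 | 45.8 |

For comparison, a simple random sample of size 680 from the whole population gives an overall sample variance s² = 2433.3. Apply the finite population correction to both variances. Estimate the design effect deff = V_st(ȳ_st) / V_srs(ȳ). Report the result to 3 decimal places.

V̂(ȳ_st) = Σ W_h² (1 − n_h/N_h) s_h²/n_h, with W_h = N_h/N and N = 4050:
  stratum North: (1700/4050)²·(1 − 374/1700)·8.1²/374 = 0.0241091
  stratum Central: (1500/4050)²·(1 − 261/1500)·28.2²/261 = 0.345231
  stratum South: (850/4050)²·(1 − 45/850)·45.8²/45 = 1.94457
V_st = 2.31391
V_srs = (1 − 680/4050)·2433.3/680 = 2.97757
deff = V_st / V_srs = 2.31391/2.97757 = 0.7771

deff ≈ 0.777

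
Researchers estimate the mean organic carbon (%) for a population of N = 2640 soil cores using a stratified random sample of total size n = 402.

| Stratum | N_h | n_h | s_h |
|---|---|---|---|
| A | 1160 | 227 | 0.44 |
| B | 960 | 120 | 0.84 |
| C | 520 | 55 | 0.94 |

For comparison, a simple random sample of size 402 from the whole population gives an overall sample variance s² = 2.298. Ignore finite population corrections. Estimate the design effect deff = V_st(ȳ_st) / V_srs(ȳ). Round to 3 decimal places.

V̂(ȳ_st) = Σ W_h² s_h²/n_h, with W_h = N_h/N and N = 2640:
  stratum A: (1160/2640)²·0.44²/227 = 0.00016466
  stratum B: (960/2640)²·0.84²/120 = 0.000777521
  stratum C: (520/2640)²·0.94²/55 = 0.000623292
V_st = 0.00156547
V_srs = s²/n = 2.298/402 = 0.00571642
deff = V_st / V_srs = 0.00156547/0.00571642 = 0.2739

deff ≈ 0.274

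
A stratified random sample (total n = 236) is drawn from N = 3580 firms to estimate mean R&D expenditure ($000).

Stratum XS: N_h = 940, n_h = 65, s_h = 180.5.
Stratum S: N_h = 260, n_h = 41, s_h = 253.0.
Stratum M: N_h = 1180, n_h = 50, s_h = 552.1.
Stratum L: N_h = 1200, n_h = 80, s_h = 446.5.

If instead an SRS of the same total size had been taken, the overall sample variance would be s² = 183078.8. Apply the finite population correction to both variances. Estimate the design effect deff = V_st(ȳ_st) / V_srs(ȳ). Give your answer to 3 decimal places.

deff ≈ 1.290

V̂(ȳ_st) = Σ W_h² (1 − n_h/N_h) s_h²/n_h, with W_h = N_h/N and N = 3580:
  stratum XS: (940/3580)²·(1 − 65/940)·180.5²/65 = 32.167
  stratum S: (260/3580)²·(1 − 41/260)·253.0²/41 = 6.93599
  stratum M: (1180/3580)²·(1 − 50/1180)·552.1²/50 = 634.249
  stratum L: (1200/3580)²·(1 − 80/1200)·446.5²/80 = 261.328
V_st = 934.68
V_srs = (1 − 236/3580)·183078.8/236 = 724.618
deff = V_st / V_srs = 934.68/724.618 = 1.2899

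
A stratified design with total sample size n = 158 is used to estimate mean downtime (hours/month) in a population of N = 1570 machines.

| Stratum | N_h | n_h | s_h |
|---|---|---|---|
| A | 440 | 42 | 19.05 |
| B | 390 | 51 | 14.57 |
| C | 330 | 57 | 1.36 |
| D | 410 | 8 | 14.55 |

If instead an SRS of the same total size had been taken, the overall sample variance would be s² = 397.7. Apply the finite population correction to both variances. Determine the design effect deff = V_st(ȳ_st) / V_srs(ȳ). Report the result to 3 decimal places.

deff ≈ 1.152

V̂(ȳ_st) = Σ W_h² (1 − n_h/N_h) s_h²/n_h, with W_h = N_h/N and N = 1570:
  stratum A: (440/1570)²·(1 − 42/440)·19.05²/42 = 0.613871
  stratum B: (390/1570)²·(1 − 51/390)·14.57²/51 = 0.223262
  stratum C: (330/1570)²·(1 − 57/330)·1.36²/57 = 0.00118599
  stratum D: (410/1570)²·(1 − 8/410)·14.55²/8 = 1.76948
V_st = 2.6078
V_srs = (1 − 158/1570)·397.7/158 = 2.26378
deff = V_st / V_srs = 2.6078/2.26378 = 1.1520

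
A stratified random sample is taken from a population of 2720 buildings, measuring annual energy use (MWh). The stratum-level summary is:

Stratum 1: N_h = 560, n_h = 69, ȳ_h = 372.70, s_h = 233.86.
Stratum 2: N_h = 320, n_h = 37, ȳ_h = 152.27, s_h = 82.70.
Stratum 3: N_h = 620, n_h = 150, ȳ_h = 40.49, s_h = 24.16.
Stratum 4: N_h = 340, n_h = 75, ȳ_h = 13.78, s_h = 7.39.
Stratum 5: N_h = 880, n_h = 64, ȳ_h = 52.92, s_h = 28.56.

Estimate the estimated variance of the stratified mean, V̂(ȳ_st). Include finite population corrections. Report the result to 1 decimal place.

V̂(ȳ_st) = Σ W_h² (1 − n_h/N_h) s_h²/n_h, with W_h = N_h/N and N = 2720:
  stratum 1: (560/2720)²·(1 − 69/560)·233.86²/69 = 29.4574
  stratum 2: (320/2720)²·(1 − 37/320)·82.70²/37 = 2.2626
  stratum 3: (620/2720)²·(1 − 150/620)·24.16²/150 = 0.153269
  stratum 4: (340/2720)²·(1 − 75/340)·7.39²/75 = 0.00886777
  stratum 5: (880/2720)²·(1 − 64/880)·28.56²/64 = 1.237
V̂(ȳ_st) = 33.1191

V̂(ȳ_st) ≈ 33.1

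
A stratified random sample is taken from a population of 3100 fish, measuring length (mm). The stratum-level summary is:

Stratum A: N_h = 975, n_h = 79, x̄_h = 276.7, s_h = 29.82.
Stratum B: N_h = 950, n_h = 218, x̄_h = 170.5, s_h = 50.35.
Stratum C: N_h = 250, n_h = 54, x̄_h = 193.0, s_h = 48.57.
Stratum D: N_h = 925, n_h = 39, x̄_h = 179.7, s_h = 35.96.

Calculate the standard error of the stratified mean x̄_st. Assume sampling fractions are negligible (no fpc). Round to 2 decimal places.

V̂(x̄_st) = Σ W_h² s_h²/n_h, with W_h = N_h/N and N = 3100:
  stratum A: (975/3100)²·29.82²/79 = 1.11346
  stratum B: (950/3100)²·50.35²/218 = 1.09211
  stratum C: (250/3100)²·48.57²/54 = 0.284118
  stratum D: (925/3100)²·35.96²/39 = 2.95213
V̂(x̄_st) = 5.44181
SE(x̄_st) = √5.44181 = 2.33277

SE(x̄_st) ≈ 2.33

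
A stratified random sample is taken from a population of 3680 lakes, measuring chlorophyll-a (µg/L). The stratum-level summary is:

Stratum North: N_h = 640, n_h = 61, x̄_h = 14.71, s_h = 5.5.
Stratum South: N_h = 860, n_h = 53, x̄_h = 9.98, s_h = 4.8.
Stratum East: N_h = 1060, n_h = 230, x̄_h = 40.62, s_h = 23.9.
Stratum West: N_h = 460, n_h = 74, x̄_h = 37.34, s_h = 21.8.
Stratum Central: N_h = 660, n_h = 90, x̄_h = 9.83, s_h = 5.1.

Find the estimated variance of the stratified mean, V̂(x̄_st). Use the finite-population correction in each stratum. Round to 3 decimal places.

V̂(x̄_st) = Σ W_h² (1 − n_h/N_h) s_h²/n_h, with W_h = N_h/N and N = 3680:
  stratum North: (640/3680)²·(1 − 61/640)·5.5²/61 = 0.0135693
  stratum South: (860/3680)²·(1 − 53/860)·4.8²/53 = 0.0222783
  stratum East: (1060/3680)²·(1 − 230/1060)·23.9²/230 = 0.161345
  stratum West: (460/3680)²·(1 − 74/460)·21.8²/74 = 0.0842036
  stratum Central: (660/3680)²·(1 − 90/660)·5.1²/90 = 0.00802825
V̂(x̄_st) = 0.289425

V̂(x̄_st) ≈ 0.289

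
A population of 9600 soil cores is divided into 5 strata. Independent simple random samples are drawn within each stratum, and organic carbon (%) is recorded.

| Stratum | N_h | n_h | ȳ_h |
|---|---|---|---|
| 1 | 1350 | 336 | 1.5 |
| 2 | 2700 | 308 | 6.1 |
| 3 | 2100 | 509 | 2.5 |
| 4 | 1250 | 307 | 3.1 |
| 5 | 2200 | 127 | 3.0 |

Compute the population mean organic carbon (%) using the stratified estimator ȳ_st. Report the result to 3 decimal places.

ȳ_st ≈ 3.565

N = Σ N_h = 9600. Stratum weights W_h = N_h/N.
ȳ_st = (1350·1.5 + 2700·6.1 + 2100·2.5 + 1250·3.1 + 2200·3.0) / 9600 = 3.56458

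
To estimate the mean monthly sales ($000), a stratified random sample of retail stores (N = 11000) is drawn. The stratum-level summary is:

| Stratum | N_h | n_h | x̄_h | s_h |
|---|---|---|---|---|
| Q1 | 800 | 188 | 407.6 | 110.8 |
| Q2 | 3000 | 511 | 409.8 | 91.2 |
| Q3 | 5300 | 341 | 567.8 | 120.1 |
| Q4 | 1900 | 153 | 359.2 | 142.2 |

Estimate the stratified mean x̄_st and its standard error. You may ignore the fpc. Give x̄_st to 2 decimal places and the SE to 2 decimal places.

x̄_st = Σ W_h x̄_h = (800·407.6 + 3000·409.8 + 5300·567.8 + 1900·359.2)/11000 = 477.02727
V̂(x̄_st) = Σ W_h² s_h²/n_h, with W_h = N_h/N and N = 11000:
  stratum Q1: (800/11000)²·110.8²/188 = 0.345395
  stratum Q2: (3000/11000)²·91.2²/511 = 1.21067
  stratum Q3: (5300/11000)²·120.1²/341 = 9.8197
  stratum Q4: (1900/11000)²·142.2²/153 = 3.94303
V̂(x̄_st) = 15.3188
SE(x̄_st) = √15.3188 = 3.91392

x̄_st ≈ 477.03, SE ≈ 3.91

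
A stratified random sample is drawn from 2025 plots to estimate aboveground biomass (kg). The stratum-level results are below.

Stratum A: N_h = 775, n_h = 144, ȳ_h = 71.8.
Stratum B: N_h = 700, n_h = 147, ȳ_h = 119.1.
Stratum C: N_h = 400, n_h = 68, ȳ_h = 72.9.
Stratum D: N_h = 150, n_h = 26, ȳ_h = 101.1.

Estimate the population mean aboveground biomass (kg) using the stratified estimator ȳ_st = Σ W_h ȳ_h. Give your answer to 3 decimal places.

ȳ_st ≈ 90.538

N = Σ N_h = 2025. Stratum weights W_h = N_h/N.
ȳ_st = (775·71.8 + 700·119.1 + 400·72.9 + 150·101.1) / 2025 = 90.53827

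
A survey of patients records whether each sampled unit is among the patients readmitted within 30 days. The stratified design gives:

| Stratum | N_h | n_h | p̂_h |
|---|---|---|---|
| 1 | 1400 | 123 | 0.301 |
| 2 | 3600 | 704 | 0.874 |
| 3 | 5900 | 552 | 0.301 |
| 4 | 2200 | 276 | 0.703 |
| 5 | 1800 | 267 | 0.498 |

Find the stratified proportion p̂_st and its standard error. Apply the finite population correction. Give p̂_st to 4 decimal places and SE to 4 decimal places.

p̂_st ≈ 0.5226, SE ≈ 0.0101

N = 14900; stratum weights W_h = N_h/N.
p̂_st = Σ W_h p̂_h = (1400·0.301 + 3600·0.874 + 5900·0.301 + 2200·0.703 + 1800·0.498)/14900 = 0.52260
V̂(p̂_st) = Σ W_h² (1 − n_h/N_h) p̂_h(1−p̂_h)/(n_h−1):
  stratum 1: (1400/14900)²·(1 − 123/1400)·0.301·0.699/122 = 1.38877e-05
  stratum 2: (3600/14900)²·(1 − 704/3600)·0.874·0.126/703 = 7.35623e-06
  stratum 3: (5900/14900)²·(1 − 552/5900)·0.301·0.699/551 = 5.42704e-05
  stratum 4: (2200/14900)²·(1 − 276/2200)·0.703·0.297/275 = 1.44755e-05
  stratum 5: (1800/14900)²·(1 − 267/1800)·0.498·0.502/266 = 1.16814e-05
V̂(p̂_st) = 0.000101671; SE = √V̂ = 0.0100832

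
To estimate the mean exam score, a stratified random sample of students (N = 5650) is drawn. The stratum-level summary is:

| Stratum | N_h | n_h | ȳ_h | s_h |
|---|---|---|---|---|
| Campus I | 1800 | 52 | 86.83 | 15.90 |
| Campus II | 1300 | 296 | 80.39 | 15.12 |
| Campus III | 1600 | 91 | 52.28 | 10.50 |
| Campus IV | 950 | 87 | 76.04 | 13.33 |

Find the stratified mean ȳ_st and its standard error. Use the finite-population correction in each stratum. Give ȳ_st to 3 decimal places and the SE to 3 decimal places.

ȳ_st = Σ W_h ȳ_h = (1800·86.83 + 1300·80.39 + 1600·52.28 + 950·76.04)/5650 = 73.74991
V̂(ȳ_st) = Σ W_h² (1 − n_h/N_h) s_h²/n_h, with W_h = N_h/N and N = 5650:
  stratum Campus I: (1800/5650)²·(1 − 52/1800)·15.90²/52 = 0.47919
  stratum Campus II: (1300/5650)²·(1 − 296/1300)·15.12²/296 = 0.0315785
  stratum Campus III: (1600/5650)²·(1 − 91/1600)·10.50²/91 = 0.0916325
  stratum Campus IV: (950/5650)²·(1 − 87/950)·13.33²/87 = 0.052454
V̂(ȳ_st) = 0.654855
SE(ȳ_st) = √0.654855 = 0.809231

ȳ_st ≈ 73.750, SE ≈ 0.809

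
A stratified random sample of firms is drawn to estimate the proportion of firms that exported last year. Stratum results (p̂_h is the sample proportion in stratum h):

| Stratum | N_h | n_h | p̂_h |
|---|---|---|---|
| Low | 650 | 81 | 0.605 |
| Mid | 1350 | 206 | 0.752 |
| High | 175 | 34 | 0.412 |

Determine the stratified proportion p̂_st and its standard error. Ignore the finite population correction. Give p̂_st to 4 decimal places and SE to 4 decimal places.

p̂_st ≈ 0.6807, SE ≈ 0.0258

N = 2175; stratum weights W_h = N_h/N.
p̂_st = Σ W_h p̂_h = (650·0.605 + 1350·0.752 + 175·0.412)/2175 = 0.68071
V̂(p̂_st) = Σ W_h² p̂_h(1−p̂_h)/(n_h−1):
  stratum Low: (650/2175)²·0.605·0.395/80 = 0.000266791
  stratum Mid: (1350/2175)²·0.752·0.248/205 = 0.000350481
  stratum High: (175/2175)²·0.412·0.588/33 = 4.75246e-05
V̂(p̂_st) = 0.000664796; SE = √V̂ = 0.0257836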